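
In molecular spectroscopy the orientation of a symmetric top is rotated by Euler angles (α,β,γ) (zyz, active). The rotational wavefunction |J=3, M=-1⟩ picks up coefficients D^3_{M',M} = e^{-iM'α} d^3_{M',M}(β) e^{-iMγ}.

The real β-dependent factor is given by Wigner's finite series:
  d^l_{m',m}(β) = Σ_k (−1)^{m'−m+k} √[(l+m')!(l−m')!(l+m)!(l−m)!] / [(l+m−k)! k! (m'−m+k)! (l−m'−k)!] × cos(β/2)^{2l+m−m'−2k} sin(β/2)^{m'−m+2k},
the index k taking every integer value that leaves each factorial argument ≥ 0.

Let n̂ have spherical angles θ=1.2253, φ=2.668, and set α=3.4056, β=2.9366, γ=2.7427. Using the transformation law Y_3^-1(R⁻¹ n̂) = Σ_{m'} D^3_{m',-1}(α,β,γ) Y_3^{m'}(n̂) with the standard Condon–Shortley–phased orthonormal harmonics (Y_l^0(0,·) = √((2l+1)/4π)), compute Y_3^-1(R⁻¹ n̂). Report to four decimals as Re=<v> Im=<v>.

Re=-0.1182 Im=0.2317

Need the full column D^3_{m',-1} for m'=−3..3 at α=3.4056, β=2.9366, γ=2.7427.
cos(β/2)=0.102317, sin(β/2)=0.994752
d^3_{-3,-1}: single k=2 term ⇒ +0.000420;  D = +0.000388+0.000161i
d^3_{-2,-1}: k∈[1..2] ⇒ +0.000035 -0.006668 = -0.006633;  D = +0.006578+0.000854i
d^3_{-1,-1}: k∈[0..2] ⇒ +0.000001 -0.000868 +0.061504 = +0.060638;  D = +0.060087-0.008154i
d^3_{0,-1}: k∈[0..2] ⇒ -0.000039 +0.010957 -0.345233 = -0.334314;  D = +0.308068-0.129847i
d^3_{1,-1}: k∈[0..2] ⇒ +0.000651 -0.082006 +0.968921 = +0.887566;  D = +0.699589-0.546213i
d^3_{2,-1}: k∈[0..1] ⇒ -0.006668 +0.315153 = +0.308485;  D = -0.185186+0.246716i
d^3_{3,-1}: single k=0 term ⇒ +0.039701;  D = +0.014721-0.036871i
Y_3^{m'}(θ=1.2253,φ=2.668) and Σ D·Y over m':
  (+0.0004+0.0002i)·(-0.0519-0.3436i)  (+0.0066+0.0009i)·(+0.1789+0.2487i)  (+0.0601-0.0082i)·(+0.1154+0.0592i)  (+0.3081-0.1298i)·(-0.3067+0.0000i)  (+0.6996-0.5462i)·(-0.1154+0.0592i)  (-0.1852+0.2467i)·(+0.1789-0.2487i)  (+0.0147-0.0369i)·(+0.0519-0.3436i)
Y_3^-1(R⁻¹ n̂) = -0.118171+0.231747i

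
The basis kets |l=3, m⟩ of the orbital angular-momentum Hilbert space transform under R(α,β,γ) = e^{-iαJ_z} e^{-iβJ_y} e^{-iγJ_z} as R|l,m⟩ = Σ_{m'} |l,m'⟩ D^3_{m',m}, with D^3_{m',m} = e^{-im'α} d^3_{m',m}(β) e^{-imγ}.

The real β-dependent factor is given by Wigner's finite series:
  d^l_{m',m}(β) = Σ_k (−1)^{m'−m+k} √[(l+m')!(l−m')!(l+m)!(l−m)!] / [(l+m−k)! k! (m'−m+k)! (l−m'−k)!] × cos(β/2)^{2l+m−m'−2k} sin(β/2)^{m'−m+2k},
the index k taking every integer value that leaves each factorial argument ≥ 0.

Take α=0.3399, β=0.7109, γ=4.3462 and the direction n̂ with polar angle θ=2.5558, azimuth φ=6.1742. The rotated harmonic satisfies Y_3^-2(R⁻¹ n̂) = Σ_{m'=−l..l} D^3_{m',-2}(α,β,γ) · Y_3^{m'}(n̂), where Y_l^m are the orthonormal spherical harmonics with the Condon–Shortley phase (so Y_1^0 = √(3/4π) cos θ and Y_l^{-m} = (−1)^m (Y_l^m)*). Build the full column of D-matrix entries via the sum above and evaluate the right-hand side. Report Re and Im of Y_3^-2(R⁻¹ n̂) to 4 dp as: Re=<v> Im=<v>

Re=0.2767 Im=-0.0627

Need the full column D^3_{m',-2} for m'=−3..3 at α=0.3399, β=0.7109, γ=4.3462.
cos(β/2)=0.937490, sin(β/2)=0.348012
d^3_{-3,-2}: single k=1 term ⇒ +0.617310;  D = -0.592004-0.174936i
d^3_{-2,-2}: k∈[0..1] ⇒ +0.678891 -0.467763 = +0.211128;  D = -0.210836+0.011096i
d^3_{-1,-2}: k∈[0..1] ⇒ -0.796944 +0.219641 = -0.577303;  D = +0.533407-0.220806i
d^3_{0,-2}: k∈[0..1] ⇒ +0.512408 -0.070611 = +0.441797;  D = -0.328515+0.295403i
d^3_{1,-2}: k∈[0..1] ⇒ -0.219641 +0.015134 = -0.204508;  D = +0.097780-0.179617i
d^3_{2,-2}: k∈[0..1] ⇒ +0.064459 -0.001777 = +0.062682;  D = -0.009901+0.061895i
d^3_{3,-2}: single k=0 term ⇒ -0.011722;  D = -0.002113-0.011530i
Y_3^{m'}(θ=2.5558,φ=6.1742) and Σ D·Y over m':
  (-0.5920-0.1749i)·(+0.0668+0.0226i)  (-0.2108+0.0111i)·(-0.2541-0.0563i)  (+0.5334-0.2208i)·(+0.4390+0.0480i)  (-0.3285+0.2954i)·(-0.1467+0.0000i)  (+0.0978-0.1796i)·(-0.4390+0.0480i)  (-0.0099+0.0619i)·(-0.2541+0.0563i)  (-0.0021-0.0115i)·(-0.0668+0.0226i)
Y_3^-2(R⁻¹ n̂) = +0.276743-0.062697i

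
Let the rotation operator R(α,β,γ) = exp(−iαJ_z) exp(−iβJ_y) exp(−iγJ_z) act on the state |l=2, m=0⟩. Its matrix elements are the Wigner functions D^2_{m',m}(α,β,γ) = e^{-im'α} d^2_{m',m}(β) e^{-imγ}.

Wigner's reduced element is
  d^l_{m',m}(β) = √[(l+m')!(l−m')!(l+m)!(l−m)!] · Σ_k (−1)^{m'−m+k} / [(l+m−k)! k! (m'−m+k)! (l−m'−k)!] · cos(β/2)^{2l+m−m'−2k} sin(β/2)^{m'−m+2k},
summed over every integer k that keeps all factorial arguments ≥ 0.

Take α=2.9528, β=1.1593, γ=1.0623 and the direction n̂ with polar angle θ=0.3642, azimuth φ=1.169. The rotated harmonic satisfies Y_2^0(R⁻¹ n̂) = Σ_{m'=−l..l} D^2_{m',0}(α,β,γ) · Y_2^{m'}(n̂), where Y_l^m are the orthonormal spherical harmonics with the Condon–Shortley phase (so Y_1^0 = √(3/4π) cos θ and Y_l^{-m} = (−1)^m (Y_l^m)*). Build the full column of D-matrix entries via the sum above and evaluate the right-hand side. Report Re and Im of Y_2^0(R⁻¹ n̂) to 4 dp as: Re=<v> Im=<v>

Need the full column D^2_{m',0} for m'=−2..2 at α=2.9528, β=1.1593, γ=1.0623.
cos(β/2)=0.836654, sin(β/2)=0.547731
d^2_{-2,0}: single k=2 term ⇒ +0.514402;  D = +0.478166-0.189648i
d^2_{-1,0}: k∈[1..2] ⇒ +0.785745 -0.336763 = +0.448982;  D = -0.441004+0.084262i
d^2_{0,0}: k∈[0..2] ⇒ +0.489987 -0.840015 +0.090006 = -0.260023;  D = -0.260023+0.000000i
d^2_{1,0}: k∈[0..1] ⇒ -0.785745 +0.336763 = -0.448982;  D = +0.441004+0.084262i
d^2_{2,0}: single k=0 term ⇒ +0.514402;  D = +0.478166+0.189648i
Y_2^{m'}(θ=0.3642,φ=1.169) and Σ D·Y over m':
  (+0.4782-0.1896i)·(-0.0340-0.0353i)  (-0.4410+0.0843i)·(+0.1006-0.2367i)  (-0.2600+0.0000i)·(+0.5107+0.0000i)  (+0.4410+0.0843i)·(-0.1006-0.2367i)  (+0.4782+0.1896i)·(-0.0340+0.0353i)
Y_2^0(R⁻¹ n̂) = -0.227528+0.000000i

Re=-0.2275 Im=0.0000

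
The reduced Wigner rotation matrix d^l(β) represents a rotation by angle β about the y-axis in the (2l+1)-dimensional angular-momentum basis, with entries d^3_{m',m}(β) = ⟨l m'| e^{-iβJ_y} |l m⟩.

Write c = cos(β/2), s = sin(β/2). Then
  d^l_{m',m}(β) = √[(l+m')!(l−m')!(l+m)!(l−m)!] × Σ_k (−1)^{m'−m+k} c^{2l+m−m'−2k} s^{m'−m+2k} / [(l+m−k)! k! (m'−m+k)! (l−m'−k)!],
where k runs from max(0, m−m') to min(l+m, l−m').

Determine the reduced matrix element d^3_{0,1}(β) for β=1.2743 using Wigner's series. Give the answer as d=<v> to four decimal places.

d^3_{0,1}(β=1.2743) via Wigner's sum:
Half-angle: c=0.803795, s=0.594907. N=√(6·6·24·2)=41.569219
Admissible k: 1..3 (factorial args all ≥0)
  k=1: (−1)^0·41.5692/(12)·0.8038^5·0.5949^1 = +0.691457
  k=2: (−1)^1·41.5692/(4)·0.8038^3·0.5949^3 = -1.136303
  k=3: (−1)^2·41.5692/(12)·0.8038^1·0.5949^5 = +0.207482
d^3_{0,1}(1.2743) = +0.691457 -1.136303 +0.207482 = -0.237364

d=-0.2374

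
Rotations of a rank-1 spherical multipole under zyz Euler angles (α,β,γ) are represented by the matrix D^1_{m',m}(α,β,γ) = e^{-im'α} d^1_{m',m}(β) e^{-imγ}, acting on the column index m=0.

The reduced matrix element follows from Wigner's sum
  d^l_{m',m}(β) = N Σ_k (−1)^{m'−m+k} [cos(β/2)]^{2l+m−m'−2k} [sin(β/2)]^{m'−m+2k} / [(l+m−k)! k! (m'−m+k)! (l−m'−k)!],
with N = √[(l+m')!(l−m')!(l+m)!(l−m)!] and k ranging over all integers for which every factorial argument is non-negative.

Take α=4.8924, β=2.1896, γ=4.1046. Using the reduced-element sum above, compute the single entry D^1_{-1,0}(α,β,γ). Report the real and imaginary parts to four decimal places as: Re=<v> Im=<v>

Re=0.1031 Im=-0.5667

First d^1_{-1,0}(β=2.1896), then the phase factors e^{-i(-1)α} and e^{-i(0)γ}:
c=cos(2.1896/2)=0.458224, s=sin(2.1896/2)=0.888837; N=√[1·2·1·1]=1.414214
Admissible k: 1..1 (factorial args all ≥0)
  k=1: (−1)^0·1.4142/(1)·0.4582^1·0.8888^1 = +0.575990
d^1_{-1,0}(2.1896) = +0.575990
Phases: e^{-i·(-1)·4.8924}=+0.179040-0.983842i, e^{-i·(0)·4.1046}=+1.000000+0.000000i ⇒ D=+0.103126-0.566683i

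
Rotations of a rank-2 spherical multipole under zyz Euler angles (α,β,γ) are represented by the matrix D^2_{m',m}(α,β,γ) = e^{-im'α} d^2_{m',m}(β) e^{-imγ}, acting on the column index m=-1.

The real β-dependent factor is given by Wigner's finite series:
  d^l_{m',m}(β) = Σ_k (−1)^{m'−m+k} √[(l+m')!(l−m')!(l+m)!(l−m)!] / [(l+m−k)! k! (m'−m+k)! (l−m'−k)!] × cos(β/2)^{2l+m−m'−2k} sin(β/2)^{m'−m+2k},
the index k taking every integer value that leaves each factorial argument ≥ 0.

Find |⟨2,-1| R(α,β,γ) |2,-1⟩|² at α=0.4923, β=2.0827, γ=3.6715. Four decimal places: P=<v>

P=0.2550

First d^2_{-1,-1}(β=2.0827), then the phase factors e^{-i(-1)α} and e^{-i(-1)γ}:
c=cos(2.0827/2)=0.505056, s=sin(2.0827/2)=0.863087; N=√[1·6·1·6]=6.000000
k: max(0,(-1)−(-1))=0 … min(2+(-1),2−(-1))=1
  k=0: (−1)^0·6.0000/(6)·0.5051^4·0.8631^0 = +0.065066
  k=1: (−1)^1·6.0000/(2)·0.5051^2·0.8631^2 = -0.570044
d^2_{-1,-1}(2.0827) = +0.065066 -0.570044 = -0.504978
|D^2_{-1,-1}|² = |d^2_{-1,-1}(β)|² = (-0.504978)² = 0.255003 (the z-rotation phases have unit modulus)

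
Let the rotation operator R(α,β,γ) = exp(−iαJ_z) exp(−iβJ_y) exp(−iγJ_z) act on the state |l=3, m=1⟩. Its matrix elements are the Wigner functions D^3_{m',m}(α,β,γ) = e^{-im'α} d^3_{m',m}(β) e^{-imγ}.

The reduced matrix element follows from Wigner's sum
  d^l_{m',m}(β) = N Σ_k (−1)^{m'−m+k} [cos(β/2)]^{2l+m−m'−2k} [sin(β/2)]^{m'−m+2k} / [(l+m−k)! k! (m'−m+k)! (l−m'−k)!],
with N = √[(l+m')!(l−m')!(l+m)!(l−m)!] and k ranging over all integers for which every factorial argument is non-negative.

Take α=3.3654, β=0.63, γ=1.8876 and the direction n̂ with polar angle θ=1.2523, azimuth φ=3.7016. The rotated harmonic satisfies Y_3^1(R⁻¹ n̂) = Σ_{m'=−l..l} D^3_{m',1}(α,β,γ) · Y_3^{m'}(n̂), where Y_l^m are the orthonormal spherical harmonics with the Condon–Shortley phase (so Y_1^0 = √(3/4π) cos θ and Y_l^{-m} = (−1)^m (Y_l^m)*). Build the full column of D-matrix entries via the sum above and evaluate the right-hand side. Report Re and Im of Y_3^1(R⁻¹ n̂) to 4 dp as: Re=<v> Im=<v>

Re=-0.0859 Im=0.4049

Need the full column D^3_{m',1} for m'=−3..3 at α=3.3654, β=0.63, γ=1.8876.
cos(β/2)=0.950796, sin(β/2)=0.309816
d^3_{-3,1}: single k=4 term ⇒ +0.032258;  D = -0.011201+0.030251i
d^3_{-2,1}: k∈[3..4] ⇒ +0.161661 -0.008582 = +0.153079;  D = +0.019967-0.151771i
d^3_{-1,1}: k∈[2..4] ⇒ +0.470663 -0.066632 +0.000884 = +0.404916;  D = +0.037601+0.403166i
d^3_{0,1}: k∈[1..3] ⇒ +0.833936 -0.265637 +0.009402 = +0.577701;  D = -0.179972-0.548952i
d^3_{1,1}: k∈[0..2] ⇒ +0.738797 -0.627551 +0.049974 = +0.161220;  D = +0.082973+0.138229i
d^3_{2,1}: k∈[0..1] ⇒ -0.761276 +0.161661 = -0.599615;  D = +0.415004+0.432793i
d^3_{3,1}: single k=0 term ⇒ +0.303812;  D = +0.253698+0.167149i
Y_3^{m'}(θ=1.2523,φ=3.7016) and Σ D·Y over m':
  (-0.0112+0.0303i)·(+0.0390+0.3553i)  (+0.0200-0.1518i)·(+0.1258-0.2598i)  (+0.0376+0.4032i)·(+0.1325-0.0831i)  (-0.1800-0.5490i)·(-0.2933+0.0000i)  (+0.0830+0.1382i)·(-0.1325-0.0831i)  (+0.4150+0.4328i)·(+0.1258+0.2598i)  (+0.2537+0.1671i)·(-0.0390+0.3553i)
Y_3^1(R⁻¹ n̂) = -0.085865+0.404881i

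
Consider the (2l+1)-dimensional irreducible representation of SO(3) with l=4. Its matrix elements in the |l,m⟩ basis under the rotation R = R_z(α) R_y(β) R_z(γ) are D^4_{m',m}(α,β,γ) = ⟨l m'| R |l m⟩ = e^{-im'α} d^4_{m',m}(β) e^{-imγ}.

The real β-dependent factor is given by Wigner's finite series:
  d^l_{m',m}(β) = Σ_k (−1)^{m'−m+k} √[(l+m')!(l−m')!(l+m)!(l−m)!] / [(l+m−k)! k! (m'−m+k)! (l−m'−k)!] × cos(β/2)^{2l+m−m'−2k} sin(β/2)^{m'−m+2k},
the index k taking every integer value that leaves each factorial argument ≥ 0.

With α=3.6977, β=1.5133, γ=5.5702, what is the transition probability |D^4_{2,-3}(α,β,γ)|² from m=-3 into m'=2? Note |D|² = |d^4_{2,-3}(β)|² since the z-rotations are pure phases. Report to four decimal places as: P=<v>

Split into d^4_{2,-3}(β=1.5133) × two z-phases.
Half-angle: c=0.727140, s=0.686489. N=√(720·2·1·5040)=2693.993318
k∈{0,1} keeps every argument non-negative
  k=0: (−1)^5·2693.9933/(240)·0.7271^3·0.6865^5 = -0.657973
  k=1: (−1)^6·2693.9933/(720)·0.7271^1·0.6865^7 = +0.195487
d^4_{2,-3}(1.5133) = -0.657973 +0.195487 = -0.462486
|D^4_{2,-3}|² = |d^4_{2,-3}(β)|² = (-0.462486)² = 0.213893 (the z-rotation phases have unit modulus)

P=0.2139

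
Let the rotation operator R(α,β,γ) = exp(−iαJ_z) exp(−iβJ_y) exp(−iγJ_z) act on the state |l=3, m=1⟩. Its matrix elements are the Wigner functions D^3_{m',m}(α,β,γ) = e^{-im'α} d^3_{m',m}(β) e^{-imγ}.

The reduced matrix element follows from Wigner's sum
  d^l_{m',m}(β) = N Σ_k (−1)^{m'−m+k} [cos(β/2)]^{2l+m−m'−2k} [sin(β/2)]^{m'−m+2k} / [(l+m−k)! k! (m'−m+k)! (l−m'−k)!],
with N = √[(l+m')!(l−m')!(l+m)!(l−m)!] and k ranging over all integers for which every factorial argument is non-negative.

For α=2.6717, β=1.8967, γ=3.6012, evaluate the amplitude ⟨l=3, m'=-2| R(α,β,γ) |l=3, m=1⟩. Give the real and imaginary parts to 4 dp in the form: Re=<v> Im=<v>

D^3_{-2,1}(2.6717,1.8967,3.6012) = e^{-i·-2·2.6717}·d^3_{-2,1}(1.8967)·e^{-i·1·3.6012}. Compute d first:
With c≡cos(β/2)=0.583024 and s≡sin(β/2)=0.812455, N=[1·120·24·2]^{1/2}=75.894664
k∈{3,4} keeps every argument non-negative
  k=3: (−1)^0·75.8947/(12)·0.5830^3·0.8125^3 = +0.672183
  k=4: (−1)^1·75.8947/(24)·0.5830^1·0.8125^5 = -0.652653
d^3_{-2,1}(1.8967) = +0.672183 -0.652653 = +0.019530
D = (+0.589961-0.807431i)·(+0.019530)·(-0.896227+0.443596i) = -0.003331+0.019244i

Re=-0.0033 Im=0.0192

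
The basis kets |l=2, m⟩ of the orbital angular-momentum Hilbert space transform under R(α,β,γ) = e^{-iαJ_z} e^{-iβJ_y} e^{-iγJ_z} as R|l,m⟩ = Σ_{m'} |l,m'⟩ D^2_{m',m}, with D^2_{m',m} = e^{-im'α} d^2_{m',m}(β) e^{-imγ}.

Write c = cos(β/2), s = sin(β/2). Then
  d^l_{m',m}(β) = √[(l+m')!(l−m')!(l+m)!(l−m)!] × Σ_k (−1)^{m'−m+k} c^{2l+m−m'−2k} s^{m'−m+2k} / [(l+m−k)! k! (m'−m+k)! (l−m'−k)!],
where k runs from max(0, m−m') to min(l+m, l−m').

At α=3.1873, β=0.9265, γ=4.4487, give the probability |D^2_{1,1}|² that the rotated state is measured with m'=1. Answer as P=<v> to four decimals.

P=0.0259

D^2_{1,1}(3.1873,0.9265,4.4487) = e^{-i·1·3.1873}·d^2_{1,1}(0.9265)·e^{-i·1·4.4487}. Compute d first:
c=cos(0.9265/2)=0.894605, s=sin(0.9265/2)=0.446858; N=√[6·1·6·1]=6.000000
The bounds max(0,m−m')=0 and min(l+m,l−m')=1 give 2 terms
  k=0: (−1)^0·6.0000/(6)·0.8946^4·0.4469^0 = +0.640509
  k=1: (−1)^1·6.0000/(2)·0.8946^2·0.4469^2 = -0.479427
d^2_{1,1}(0.9265) = +0.640509 -0.479427 = +0.161082
|D^2_{1,1}|² = |d^2_{1,1}(β)|² = (+0.161082)² = 0.025947 (the z-rotation phases have unit modulus)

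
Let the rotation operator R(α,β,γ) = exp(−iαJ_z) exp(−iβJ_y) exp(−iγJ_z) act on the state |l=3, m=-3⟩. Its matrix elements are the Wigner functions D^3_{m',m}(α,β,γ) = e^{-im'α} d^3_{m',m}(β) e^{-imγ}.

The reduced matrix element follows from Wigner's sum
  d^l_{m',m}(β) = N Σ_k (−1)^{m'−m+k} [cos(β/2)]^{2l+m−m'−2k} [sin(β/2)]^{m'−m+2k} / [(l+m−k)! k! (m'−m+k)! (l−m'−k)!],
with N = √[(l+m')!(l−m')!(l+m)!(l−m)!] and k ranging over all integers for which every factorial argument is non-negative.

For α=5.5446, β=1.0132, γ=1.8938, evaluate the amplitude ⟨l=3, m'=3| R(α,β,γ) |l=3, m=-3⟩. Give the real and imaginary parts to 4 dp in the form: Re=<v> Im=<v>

Re=-0.0006 Im=0.0130

First d^3_{3,-3}(β=1.0132), then the phase factors e^{-i(3)α} and e^{-i(-3)γ}:
With c≡cos(β/2)=0.874399 and s≡sin(β/2)=0.485207, N=[720·1·1·720]^{1/2}=720.000000
k∈{0} keeps every argument non-negative
  k=0: (−1)^6·720.0000/(720)·0.8744^0·0.4852^6 = +0.013049
d^3_{3,-3}(1.0132) = +0.013049
Phases: e^{-i·(3)·5.5446}=-0.601166+0.799124i, e^{-i·(-3)·1.8938}=+0.824326-0.566115i ⇒ D=-0.000563+0.013036i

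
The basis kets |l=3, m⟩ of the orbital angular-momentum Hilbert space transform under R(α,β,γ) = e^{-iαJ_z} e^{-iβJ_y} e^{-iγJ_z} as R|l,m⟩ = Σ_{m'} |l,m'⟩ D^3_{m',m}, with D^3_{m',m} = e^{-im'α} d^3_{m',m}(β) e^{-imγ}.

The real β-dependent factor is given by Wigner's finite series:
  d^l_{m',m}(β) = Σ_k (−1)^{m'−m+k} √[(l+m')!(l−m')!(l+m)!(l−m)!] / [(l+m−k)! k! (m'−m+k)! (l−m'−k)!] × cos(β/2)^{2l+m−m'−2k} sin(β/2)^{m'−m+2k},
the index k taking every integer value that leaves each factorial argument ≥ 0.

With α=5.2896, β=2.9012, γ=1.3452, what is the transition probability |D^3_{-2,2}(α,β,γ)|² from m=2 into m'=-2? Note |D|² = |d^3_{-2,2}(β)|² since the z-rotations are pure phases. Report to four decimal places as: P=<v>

D^3_{-2,2}(5.2896,2.9012,1.3452) = e^{-i·-2·5.2896}·d^3_{-2,2}(2.9012)·e^{-i·2·1.3452}. Compute d first:
Half-angle: c=0.119907, s=0.992785. N=√(1·120·120·1)=120.000000
k∈{4,5} keeps every argument non-negative
  k=4: (−1)^0·120.0000/(24)·0.1199^2·0.9928^4 = +0.069836
  k=5: (−1)^1·120.0000/(120)·0.1199^0·0.9928^6 = -0.957484
d^3_{-2,2}(2.9012) = +0.069836 -0.957484 = -0.887648
|D^3_{-2,2}|² = |d^3_{-2,2}(β)|² = (-0.887648)² = 0.787919 (the z-rotation phases have unit modulus)

P=0.7879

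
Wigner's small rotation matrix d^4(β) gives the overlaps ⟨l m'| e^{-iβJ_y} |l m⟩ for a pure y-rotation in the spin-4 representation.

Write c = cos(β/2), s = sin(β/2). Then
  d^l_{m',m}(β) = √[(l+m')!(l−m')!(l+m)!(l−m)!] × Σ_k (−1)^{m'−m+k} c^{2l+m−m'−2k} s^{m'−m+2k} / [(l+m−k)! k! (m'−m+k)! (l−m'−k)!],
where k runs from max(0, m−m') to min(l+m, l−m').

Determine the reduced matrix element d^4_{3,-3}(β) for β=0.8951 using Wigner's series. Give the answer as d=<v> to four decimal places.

d=0.0361

d^4_{3,-3}(β=0.8951) via Wigner's sum:
With c≡cos(β/2)=0.901510 and s≡sin(β/2)=0.432758, N=[5040·1·1·5040]^{1/2}=5040.000000
Admissible k: 0..1 (factorial args all ≥0)
  k=0: (−1)^6·5040.0000/(720)·0.9015^2·0.4328^6 = +0.037369
  k=1: (−1)^7·5040.0000/(5040)·0.9015^0·0.4328^8 = -0.001230
d^4_{3,-3}(0.8951) = +0.037369 -0.001230 = +0.036139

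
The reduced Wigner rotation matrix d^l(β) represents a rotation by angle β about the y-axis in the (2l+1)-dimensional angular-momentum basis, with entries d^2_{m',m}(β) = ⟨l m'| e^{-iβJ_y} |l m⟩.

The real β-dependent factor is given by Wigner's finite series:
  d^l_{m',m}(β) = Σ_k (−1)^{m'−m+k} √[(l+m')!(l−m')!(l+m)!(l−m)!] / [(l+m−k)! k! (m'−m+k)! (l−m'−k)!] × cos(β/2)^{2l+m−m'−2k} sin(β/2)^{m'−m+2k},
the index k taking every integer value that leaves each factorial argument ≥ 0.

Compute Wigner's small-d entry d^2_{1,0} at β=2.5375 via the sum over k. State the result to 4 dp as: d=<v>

d^2_{1,0}(β=2.5375) via Wigner's sum:
Half-angle: c=0.297475, s=0.954730. N=√(6·1·2·2)=4.898979
k: max(0,(0)−(1))=0 … min(2+(0),2−(1))=1
  k=0: (−1)^1·4.8990/(2)·0.2975^3·0.9547^1 = -0.061561
  k=1: (−1)^2·4.8990/(2)·0.2975^1·0.9547^3 = +0.634113
d^2_{1,0}(2.5375) = -0.061561 +0.634113 = +0.572552

d=0.5726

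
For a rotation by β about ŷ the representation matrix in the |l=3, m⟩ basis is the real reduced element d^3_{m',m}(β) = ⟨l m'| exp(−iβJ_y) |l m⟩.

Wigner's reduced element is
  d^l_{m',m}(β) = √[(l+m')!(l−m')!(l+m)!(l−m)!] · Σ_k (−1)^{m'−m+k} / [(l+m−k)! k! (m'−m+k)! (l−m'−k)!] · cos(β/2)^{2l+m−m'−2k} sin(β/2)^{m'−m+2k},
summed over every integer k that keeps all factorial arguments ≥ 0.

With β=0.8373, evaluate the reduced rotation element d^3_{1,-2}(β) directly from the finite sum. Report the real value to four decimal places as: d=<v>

d=-0.2920

d^3_{1,-2}(β=0.8373) via Wigner's sum:
c=cos(0.8373/2)=0.913639, s=sin(0.8373/2)=0.406527; N=√[24·2·1·120]=75.894664
k∈{0,1} keeps every argument non-negative
  k=0: (−1)^3·75.8947/(12)·0.9136^3·0.4065^3 = -0.324058
  k=1: (−1)^4·75.8947/(24)·0.9136^1·0.4065^5 = +0.032079
d^3_{1,-2}(0.8373) = -0.324058 +0.032079 = -0.291979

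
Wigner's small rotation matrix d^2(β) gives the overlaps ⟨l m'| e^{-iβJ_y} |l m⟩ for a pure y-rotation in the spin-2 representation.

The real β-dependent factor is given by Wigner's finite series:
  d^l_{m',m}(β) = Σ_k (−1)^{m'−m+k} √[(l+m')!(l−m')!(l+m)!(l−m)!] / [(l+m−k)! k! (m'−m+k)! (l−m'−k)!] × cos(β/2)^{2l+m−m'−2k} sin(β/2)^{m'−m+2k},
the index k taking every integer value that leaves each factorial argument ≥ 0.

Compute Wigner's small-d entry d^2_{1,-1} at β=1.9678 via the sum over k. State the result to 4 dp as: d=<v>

d^2_{1,-1}(β=1.9678) via Wigner's sum:
Half-angle: c=0.553779, s=0.832663. N=√(6·1·1·6)=6.000000
The bounds max(0,m−m')=0 and min(l+m,l−m')=1 give 2 terms
  k=0: (−1)^2·6.0000/(2)·0.5538^2·0.8327^2 = +0.637872
  k=1: (−1)^3·6.0000/(6)·0.5538^0·0.8327^4 = -0.480704
d^2_{1,-1}(1.9678) = +0.637872 -0.480704 = +0.157168

d=0.1572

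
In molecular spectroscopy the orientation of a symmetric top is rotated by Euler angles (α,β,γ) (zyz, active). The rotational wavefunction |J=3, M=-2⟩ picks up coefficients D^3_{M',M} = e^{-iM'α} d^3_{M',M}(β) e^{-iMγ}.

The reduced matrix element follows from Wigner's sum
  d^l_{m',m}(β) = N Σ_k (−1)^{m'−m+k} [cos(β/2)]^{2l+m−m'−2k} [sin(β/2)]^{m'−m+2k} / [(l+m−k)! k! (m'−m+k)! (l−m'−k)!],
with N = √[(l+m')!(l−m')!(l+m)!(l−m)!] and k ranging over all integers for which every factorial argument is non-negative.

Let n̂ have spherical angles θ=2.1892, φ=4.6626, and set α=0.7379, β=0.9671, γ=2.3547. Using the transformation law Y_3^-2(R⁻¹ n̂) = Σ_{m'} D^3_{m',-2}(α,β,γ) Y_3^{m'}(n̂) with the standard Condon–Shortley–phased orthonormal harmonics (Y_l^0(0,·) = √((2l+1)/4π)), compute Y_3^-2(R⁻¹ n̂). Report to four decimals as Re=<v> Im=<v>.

Need the full column D^3_{m',-2} for m'=−3..3 at α=0.7379, β=0.9671, γ=2.3547.
cos(β/2)=0.885350, sin(β/2)=0.464925
d^3_{-3,-2}: single k=1 term ⇒ +0.619489;  D = +0.496921+0.369914i
d^3_{-2,-2}: k∈[0..1] ⇒ +0.481604 -0.664043 = -0.182439;  D = -0.181564+0.017848i
d^3_{-1,-2}: k∈[0..1] ⇒ -0.799757 +0.441087 = -0.358670;  D = -0.240496+0.266094i
d^3_{0,-2}: k∈[0..1] ⇒ +0.727422 -0.200596 = +0.526826;  D = -0.001575-0.526824i
d^3_{1,-2}: k∈[0..1] ⇒ -0.441087 +0.060818 = -0.380269;  D = +0.256660+0.280589i
d^3_{2,-2}: k∈[0..1] ⇒ +0.183118 -0.010099 = +0.173019;  D = -0.172287-0.015897i
d^3_{3,-2}: single k=0 term ⇒ -0.047109;  D = +0.037620-0.028356i
Y_3^{m'}(θ=2.1892,φ=4.6626) and Σ D·Y over m':
  (+0.4969+0.3699i)·(+0.0336-0.2232i)  (-0.1816+0.0178i)·(+0.3914+0.0391i)  (-0.2405+0.2661i)·(-0.0089+0.1790i)  (-0.0016-0.5268i)·(+0.2855+0.0000i)  (+0.2567+0.2806i)·(+0.0089+0.1790i)  (-0.1723-0.0159i)·(+0.3914-0.0391i)  (+0.0376-0.0284i)·(-0.0336-0.2232i)
Y_3^-2(R⁻¹ n̂) = -0.142013-0.252896i

Re=-0.1420 Im=-0.2529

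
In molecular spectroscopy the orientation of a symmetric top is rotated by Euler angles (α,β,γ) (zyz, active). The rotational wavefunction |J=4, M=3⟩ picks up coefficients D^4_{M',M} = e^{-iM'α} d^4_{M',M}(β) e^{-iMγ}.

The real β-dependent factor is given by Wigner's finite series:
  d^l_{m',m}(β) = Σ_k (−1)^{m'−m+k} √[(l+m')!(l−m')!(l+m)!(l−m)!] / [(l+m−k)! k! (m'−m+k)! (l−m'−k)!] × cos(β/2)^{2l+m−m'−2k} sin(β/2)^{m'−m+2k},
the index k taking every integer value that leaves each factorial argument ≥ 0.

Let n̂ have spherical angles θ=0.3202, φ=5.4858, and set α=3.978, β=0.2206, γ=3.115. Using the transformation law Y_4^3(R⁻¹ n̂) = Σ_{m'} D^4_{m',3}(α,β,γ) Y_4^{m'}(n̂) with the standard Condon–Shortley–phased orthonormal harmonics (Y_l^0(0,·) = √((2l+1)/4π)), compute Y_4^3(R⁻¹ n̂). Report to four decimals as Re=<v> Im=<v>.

Need the full column D^4_{m',3} for m'=−4..4 at α=3.978, β=0.2206, γ=3.115.
cos(β/2)=0.993923, sin(β/2)=0.110076
d^4_{-4,3}: single k=7 term ⇒ +0.000001;  D = +0.000001+0.000000i
d^4_{-3,3}: k∈[6..7] ⇒ +0.000012 -0.000000 = +0.000012;  D = -0.000010+0.000006i
d^4_{-2,3}: k∈[5..6] ⇒ +0.000178 -0.000001 = +0.000177;  D = +0.000032-0.000174i
d^4_{-1,3}: k∈[4..5] ⇒ +0.001895 -0.000014 = +0.001881;  D = +0.001146+0.001493i
d^4_{0,3}: k∈[3..4] ⇒ +0.015308 -0.000188 = +0.015120;  D = -0.015072-0.001205i
d^4_{1,3}: k∈[2..3] ⇒ +0.092721 -0.001895 = +0.090825;  D = +0.066044-0.062349i
d^4_{2,3}: k∈[1..2] ⇒ +0.394665 -0.014522 = +0.380142;  D = +0.008454+0.380048i
d^4_{3,3}: k∈[0..1] ⇒ +0.952406 -0.081772 = +0.870635;  D = -0.659035-0.568926i
d^4_{4,3}: single k=0 term ⇒ -0.298338;  D = -0.296038+0.036976i
Y_4^{m'}(θ=0.3202,φ=5.4858) and Σ D·Y over m':
  (+0.0000+0.0000i)·(-0.0043-0.0002i)  (-0.0000+0.0000i)·(-0.0271+0.0252i)  (+0.0000-0.0002i)·(-0.0042+0.1758i)  (+0.0011+0.0015i)·(+0.3265+0.3344i)  (-0.0151-0.0012i)·(+0.4634+0.0000i)  (+0.0660-0.0623i)·(-0.3265+0.3344i)  (+0.0085+0.3800i)·(-0.0042-0.1758i)  (-0.6590-0.5689i)·(+0.0271+0.0252i)  (-0.2960+0.0370i)·(-0.0043+0.0002i)
Y_4^3(R⁻¹ n̂) = +0.056753+0.007384i

Re=0.0568 Im=0.0074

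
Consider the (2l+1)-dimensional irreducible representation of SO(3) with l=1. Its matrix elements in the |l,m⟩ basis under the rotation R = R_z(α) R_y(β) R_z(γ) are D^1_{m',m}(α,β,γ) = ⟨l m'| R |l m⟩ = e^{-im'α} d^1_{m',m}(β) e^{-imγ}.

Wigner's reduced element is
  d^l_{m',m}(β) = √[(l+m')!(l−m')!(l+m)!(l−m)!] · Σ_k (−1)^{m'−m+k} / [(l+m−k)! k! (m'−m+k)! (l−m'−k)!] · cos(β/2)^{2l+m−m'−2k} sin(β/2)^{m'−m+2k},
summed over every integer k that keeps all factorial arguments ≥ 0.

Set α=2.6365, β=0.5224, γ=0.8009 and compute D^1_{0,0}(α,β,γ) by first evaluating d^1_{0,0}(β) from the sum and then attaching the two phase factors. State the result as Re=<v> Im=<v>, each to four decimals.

Re=0.8666 Im=0.0000

First d^1_{0,0}(β=0.5224), then the phase factors e^{-i(0)α} and e^{-i(0)γ}:
c=cos(0.5224/2)=0.966081, s=sin(0.5224/2)=0.258240; N=√[1·1·1·1]=1.000000
Admissible k: 0..1 (factorial args all ≥0)
  k=0: (−1)^0·1.0000/(1)·0.9661^2·0.2582^0 = +0.933312
  k=1: (−1)^1·1.0000/(1)·0.9661^0·0.2582^2 = -0.066688
d^1_{0,0}(0.5224) = +0.933312 -0.066688 = +0.866624
D = (+1.000000+0.000000i)·(+0.866624)·(+1.000000+0.000000i) = +0.866624+0.000000i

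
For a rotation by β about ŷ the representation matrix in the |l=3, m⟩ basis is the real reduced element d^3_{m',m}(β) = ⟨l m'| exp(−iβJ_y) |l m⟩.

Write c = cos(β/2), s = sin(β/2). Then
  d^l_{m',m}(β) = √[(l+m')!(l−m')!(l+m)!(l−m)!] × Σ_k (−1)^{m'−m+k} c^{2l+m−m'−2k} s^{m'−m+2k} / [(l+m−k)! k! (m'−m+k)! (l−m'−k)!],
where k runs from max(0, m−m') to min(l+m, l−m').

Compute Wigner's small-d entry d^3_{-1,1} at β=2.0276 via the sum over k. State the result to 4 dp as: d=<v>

d^3_{-1,1}(β=2.0276) via Wigner's sum:
Half-angle: c=0.528639, s=0.848847. N=√(2·24·24·2)=48.000000
Admissible k: 2..4 (factorial args all ≥0)
  k=2: (−1)^0·48.0000/(8)·0.5286^4·0.8488^2 = +0.337634
  k=3: (−1)^1·48.0000/(6)·0.5286^2·0.8488^4 = -1.160715
  k=4: (−1)^2·48.0000/(48)·0.5286^0·0.8488^6 = +0.374090
d^3_{-1,1}(2.0276) = +0.337634 -1.160715 +0.374090 = -0.448991

d=-0.4490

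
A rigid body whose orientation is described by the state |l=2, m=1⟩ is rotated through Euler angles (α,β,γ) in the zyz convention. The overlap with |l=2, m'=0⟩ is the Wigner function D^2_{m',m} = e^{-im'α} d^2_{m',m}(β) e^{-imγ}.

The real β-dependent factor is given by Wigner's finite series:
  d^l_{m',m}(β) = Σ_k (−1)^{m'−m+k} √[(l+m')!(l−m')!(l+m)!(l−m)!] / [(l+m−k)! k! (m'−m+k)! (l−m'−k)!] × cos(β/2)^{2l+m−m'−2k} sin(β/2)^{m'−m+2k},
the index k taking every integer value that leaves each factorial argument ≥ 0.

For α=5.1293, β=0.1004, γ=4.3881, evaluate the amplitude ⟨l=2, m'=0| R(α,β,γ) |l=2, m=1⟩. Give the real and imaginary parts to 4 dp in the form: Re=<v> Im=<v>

Re=-0.0389 Im=0.1158

D^2_{0,1}(5.1293,0.1004,4.3881) = e^{-i·0·5.1293}·d^2_{0,1}(0.1004)·e^{-i·1·4.3881}. Compute d first:
With c≡cos(β/2)=0.998740 and s≡sin(β/2)=0.050179, N=[2·2·6·1]^{1/2}=4.898979
The bounds max(0,m−m')=1 and min(l+m,l−m')=2 give 2 terms
  k=1: (−1)^0·4.8990/(2)·0.9987^3·0.0502^1 = +0.122449
  k=2: (−1)^1·4.8990/(2)·0.9987^1·0.0502^3 = -0.000309
d^2_{0,1}(0.1004) = +0.122449 -0.000309 = +0.122140
Phases: e^{-i·(0)·5.1293}=+1.000000+0.000000i, e^{-i·(1)·4.3881}=-0.318635+0.947878i ⇒ D=-0.038918+0.115773i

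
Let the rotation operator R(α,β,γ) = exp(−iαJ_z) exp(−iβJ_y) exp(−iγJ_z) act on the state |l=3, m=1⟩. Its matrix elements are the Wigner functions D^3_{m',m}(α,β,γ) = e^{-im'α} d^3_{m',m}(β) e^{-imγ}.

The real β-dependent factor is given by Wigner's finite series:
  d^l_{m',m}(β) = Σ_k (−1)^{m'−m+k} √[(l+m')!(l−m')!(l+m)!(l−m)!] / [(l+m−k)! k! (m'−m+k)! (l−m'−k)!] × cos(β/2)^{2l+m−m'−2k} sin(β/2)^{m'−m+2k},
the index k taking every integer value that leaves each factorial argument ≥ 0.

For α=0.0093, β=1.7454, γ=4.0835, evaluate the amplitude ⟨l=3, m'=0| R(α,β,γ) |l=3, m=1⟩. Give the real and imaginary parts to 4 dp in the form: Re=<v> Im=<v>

Split into d^3_{0,1}(β=1.7454) × two z-phases.
c=cos(1.7454/2)=0.642761, s=sin(1.7454/2)=0.766067; N=√[6·6·24·2]=41.569219
Admissible k: 1..3 (factorial args all ≥0)
  k=1: (−1)^0·41.5692/(12)·0.6428^5·0.7661^1 = +0.291141
  k=2: (−1)^1·41.5692/(4)·0.6428^3·0.7661^3 = -1.240681
  k=3: (−1)^2·41.5692/(12)·0.6428^1·0.7661^5 = +0.587454
d^3_{0,1}(1.7454) = +0.291141 -1.240681 +0.587454 = -0.362085
D = (+1.000000+0.000000i)·(-0.362085)·(-0.588247+0.808682i) = +0.212995-0.292812i

Re=0.2130 Im=-0.2928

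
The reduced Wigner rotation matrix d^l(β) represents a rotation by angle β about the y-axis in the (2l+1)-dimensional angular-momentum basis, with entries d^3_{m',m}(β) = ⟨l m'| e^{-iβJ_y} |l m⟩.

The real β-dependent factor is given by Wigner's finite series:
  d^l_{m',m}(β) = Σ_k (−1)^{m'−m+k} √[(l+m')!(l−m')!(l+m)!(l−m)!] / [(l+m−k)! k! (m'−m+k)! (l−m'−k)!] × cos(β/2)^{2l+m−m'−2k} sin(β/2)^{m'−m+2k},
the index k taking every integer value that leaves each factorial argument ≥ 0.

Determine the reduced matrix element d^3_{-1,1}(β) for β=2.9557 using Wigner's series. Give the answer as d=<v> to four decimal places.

d=0.9071

d^3_{-1,1}(β=2.9557) via Wigner's sum:
Half-angle: c=0.092813, s=0.995684. N=√(2·24·24·2)=48.000000
k∈{2,3,4} keeps every argument non-negative
  k=2: (−1)^0·48.0000/(8)·0.0928^4·0.9957^2 = +0.000441
  k=3: (−1)^1·48.0000/(6)·0.0928^2·0.9957^4 = -0.067731
  k=4: (−1)^2·48.0000/(48)·0.0928^0·0.9957^6 = +0.974379
d^3_{-1,1}(2.9557) = +0.000441 -0.067731 +0.974379 = +0.907090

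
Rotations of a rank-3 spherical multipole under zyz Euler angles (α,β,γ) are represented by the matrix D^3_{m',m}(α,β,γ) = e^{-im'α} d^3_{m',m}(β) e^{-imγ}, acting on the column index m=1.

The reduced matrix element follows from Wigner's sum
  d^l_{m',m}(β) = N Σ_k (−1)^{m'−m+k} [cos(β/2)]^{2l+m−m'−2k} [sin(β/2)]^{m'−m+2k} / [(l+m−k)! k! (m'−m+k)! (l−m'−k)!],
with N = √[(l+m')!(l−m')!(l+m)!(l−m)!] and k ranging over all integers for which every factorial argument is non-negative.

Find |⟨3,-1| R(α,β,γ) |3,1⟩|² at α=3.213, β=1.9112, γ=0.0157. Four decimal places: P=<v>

First d^3_{-1,1}(β=1.9112), then the phase factors e^{-i(-1)α} and e^{-i(1)γ}:
c=cos(1.9112/2)=0.577119, s=sin(1.9112/2)=0.816660; N=√[2·24·24·2]=48.000000
k∈{2,3,4} keeps every argument non-negative
  k=2: (−1)^0·48.0000/(8)·0.5771^4·0.8167^2 = +0.443910
  k=3: (−1)^1·48.0000/(6)·0.5771^2·0.8167^4 = -1.185185
  k=4: (−1)^2·48.0000/(48)·0.5771^0·0.8167^6 = +0.296653
d^3_{-1,1}(1.9112) = +0.443910 -1.185185 +0.296653 = -0.444622
|D^3_{-1,1}|² = |d^3_{-1,1}(β)|² = (-0.444622)² = 0.197689 (the z-rotation phases have unit modulus)

P=0.1977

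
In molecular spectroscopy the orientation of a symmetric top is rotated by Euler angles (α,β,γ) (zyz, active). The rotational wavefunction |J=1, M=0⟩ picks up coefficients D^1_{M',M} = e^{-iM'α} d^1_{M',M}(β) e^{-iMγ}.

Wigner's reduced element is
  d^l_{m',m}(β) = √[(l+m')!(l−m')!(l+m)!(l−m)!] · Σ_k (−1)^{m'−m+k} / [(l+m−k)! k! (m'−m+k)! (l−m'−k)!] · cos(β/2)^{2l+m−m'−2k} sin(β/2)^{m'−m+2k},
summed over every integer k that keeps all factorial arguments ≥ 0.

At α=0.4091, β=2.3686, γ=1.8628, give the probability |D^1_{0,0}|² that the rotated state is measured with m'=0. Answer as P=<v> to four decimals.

P=0.5124

First d^1_{0,0}(β=2.3686), then the phase factors e^{-i(0)α} and e^{-i(0)γ}:
c=cos(2.3686/2)=0.376946, s=sin(2.3686/2)=0.926235; N=√[1·1·1·1]=1.000000
k: max(0,(0)−(0))=0 … min(1+(0),1−(0))=1
  k=0: (−1)^0·1.0000/(1)·0.3769^2·0.9262^0 = +0.142088
  k=1: (−1)^1·1.0000/(1)·0.3769^0·0.9262^2 = -0.857912
d^1_{0,0}(2.3686) = +0.142088 -0.857912 = -0.715824
|D^1_{0,0}|² = |d^1_{0,0}(β)|² = (-0.715824)² = 0.512404 (the z-rotation phases have unit modulus)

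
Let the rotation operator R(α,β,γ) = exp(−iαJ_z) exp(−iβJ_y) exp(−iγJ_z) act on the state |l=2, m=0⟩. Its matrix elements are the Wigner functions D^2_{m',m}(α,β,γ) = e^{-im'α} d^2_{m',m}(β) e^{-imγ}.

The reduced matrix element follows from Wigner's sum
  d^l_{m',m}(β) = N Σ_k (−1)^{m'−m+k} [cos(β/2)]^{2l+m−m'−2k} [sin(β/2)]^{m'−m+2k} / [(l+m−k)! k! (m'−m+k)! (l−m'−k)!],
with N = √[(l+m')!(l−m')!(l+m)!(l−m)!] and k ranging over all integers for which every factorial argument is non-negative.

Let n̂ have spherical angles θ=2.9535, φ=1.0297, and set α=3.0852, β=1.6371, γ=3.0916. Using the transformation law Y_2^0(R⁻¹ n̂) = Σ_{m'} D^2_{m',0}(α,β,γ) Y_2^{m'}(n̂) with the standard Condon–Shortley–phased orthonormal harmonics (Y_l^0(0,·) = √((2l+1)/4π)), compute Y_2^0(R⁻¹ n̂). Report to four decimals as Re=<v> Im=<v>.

Need the full column D^2_{m',0} for m'=−2..2 at α=3.0852, β=1.6371, γ=3.0916.
cos(β/2)=0.683281, sin(β/2)=0.730156
d^2_{-2,0}: single k=2 term ⇒ +0.609684;  D = +0.605811-0.068618i
d^2_{-1,0}: k∈[1..2] ⇒ +0.570543 -0.651511 = -0.080967;  D = +0.080839-0.004564i
d^2_{0,0}: k∈[0..2] ⇒ +0.217970 -0.995610 +0.284225 = -0.493415;  D = -0.493415+0.000000i
d^2_{1,0}: k∈[0..1] ⇒ -0.570543 +0.651511 = +0.080967;  D = -0.080839-0.004564i
d^2_{2,0}: single k=0 term ⇒ +0.609684;  D = +0.605811+0.068618i
Y_2^{m'}(θ=2.9535,φ=1.0297) and Σ D·Y over m':
  (+0.6058-0.0686i)·(-0.0063-0.0119i)  (+0.0808-0.0046i)·(-0.0731+0.1216i)  (-0.4934+0.0000i)·(+0.5977+0.0000i)  (-0.0808-0.0046i)·(+0.0731+0.1216i)  (+0.6058+0.0686i)·(-0.0063+0.0119i)
Y_2^0(R⁻¹ n̂) = -0.314940+0.000000i

Re=-0.3149 Im=0.0000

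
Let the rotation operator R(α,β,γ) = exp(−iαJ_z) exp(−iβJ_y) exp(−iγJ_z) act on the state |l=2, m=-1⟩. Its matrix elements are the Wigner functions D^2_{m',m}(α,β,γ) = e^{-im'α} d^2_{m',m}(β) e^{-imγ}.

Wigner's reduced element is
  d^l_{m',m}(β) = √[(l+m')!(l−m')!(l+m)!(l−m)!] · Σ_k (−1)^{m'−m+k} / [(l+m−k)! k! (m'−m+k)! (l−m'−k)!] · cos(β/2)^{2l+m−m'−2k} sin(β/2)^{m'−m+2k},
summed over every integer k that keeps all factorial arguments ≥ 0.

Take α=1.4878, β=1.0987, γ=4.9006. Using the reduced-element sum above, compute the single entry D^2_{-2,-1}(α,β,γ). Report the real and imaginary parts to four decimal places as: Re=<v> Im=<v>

D^2_{-2,-1}(1.4878,1.0987,4.9006) = e^{-i·-2·1.4878}·d^2_{-2,-1}(1.0987)·e^{-i·-1·4.9006}. Compute d first:
Half-angle: c=0.852864, s=0.522133. N=√(1·24·1·6)=12.000000
Admissible k: 1..1 (factorial args all ≥0)
  k=1: (−1)^0·12.0000/(6)·0.8529^3·0.5221^1 = +0.647814
d^2_{-2,-1}(1.0987) = +0.647814
Attach z-rotation phases: D = e^{-i(-2)(1.4878)}·(+0.647814)·e^{-i(-1)(4.9006)} = -0.014392+0.647655i

Re=-0.0144 Im=0.6477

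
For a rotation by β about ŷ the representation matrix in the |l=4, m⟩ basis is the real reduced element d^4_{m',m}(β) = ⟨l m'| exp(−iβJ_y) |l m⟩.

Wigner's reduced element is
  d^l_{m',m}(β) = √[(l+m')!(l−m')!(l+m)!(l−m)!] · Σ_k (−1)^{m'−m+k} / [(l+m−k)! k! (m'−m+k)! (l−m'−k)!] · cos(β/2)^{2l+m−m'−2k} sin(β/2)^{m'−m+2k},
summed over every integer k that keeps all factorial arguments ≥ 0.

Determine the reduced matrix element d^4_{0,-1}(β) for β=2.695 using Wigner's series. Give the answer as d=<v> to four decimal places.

d=0.5867

d^4_{0,-1}(β=2.695) via Wigner's sum:
Half-angle: c=0.221445, s=0.975173. N=√(24·24·6·120)=643.987578
k∈{0,1,2,3} keeps every argument non-negative
  k=0: (−1)^1·643.9876/(144)·0.2214^7·0.9752^1 = -0.000114
  k=1: (−1)^2·643.9876/(24)·0.2214^5·0.9752^3 = +0.013251
  k=2: (−1)^3·643.9876/(24)·0.2214^3·0.9752^5 = -0.256965
  k=3: (−1)^4·643.9876/(144)·0.2214^1·0.9752^7 = +0.830525
d^4_{0,-1}(2.695) = -0.000114 +0.013251 -0.256965 +0.830525 = +0.586697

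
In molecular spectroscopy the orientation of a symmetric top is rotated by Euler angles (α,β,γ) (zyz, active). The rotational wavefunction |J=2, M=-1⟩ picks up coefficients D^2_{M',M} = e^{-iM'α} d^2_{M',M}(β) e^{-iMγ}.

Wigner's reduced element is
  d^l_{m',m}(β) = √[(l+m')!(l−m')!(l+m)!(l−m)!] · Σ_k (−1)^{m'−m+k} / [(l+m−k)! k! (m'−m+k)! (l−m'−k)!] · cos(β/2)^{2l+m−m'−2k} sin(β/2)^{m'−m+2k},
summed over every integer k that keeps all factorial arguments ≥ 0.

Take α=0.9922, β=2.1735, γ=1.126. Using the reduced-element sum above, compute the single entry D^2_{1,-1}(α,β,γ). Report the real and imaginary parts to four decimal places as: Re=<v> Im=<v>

Re=-0.1038 Im=-0.0140

Split into d^2_{1,-1}(β=2.1735) × two z-phases.
With c≡cos(β/2)=0.465364 and s≡sin(β/2)=0.885119, N=[6·1·1·6]^{1/2}=6.000000
k∈{0,1} keeps every argument non-negative
  k=0: (−1)^2·6.0000/(2)·0.4654^2·0.8851^2 = +0.508992
  k=1: (−1)^3·6.0000/(6)·0.4654^0·0.8851^4 = -0.613772
d^2_{1,-1}(2.1735) = +0.508992 -0.613772 = -0.104780
D = (+0.546849-0.837231i)·(-0.104780)·(+0.430274+0.902698i) = -0.103843-0.013978i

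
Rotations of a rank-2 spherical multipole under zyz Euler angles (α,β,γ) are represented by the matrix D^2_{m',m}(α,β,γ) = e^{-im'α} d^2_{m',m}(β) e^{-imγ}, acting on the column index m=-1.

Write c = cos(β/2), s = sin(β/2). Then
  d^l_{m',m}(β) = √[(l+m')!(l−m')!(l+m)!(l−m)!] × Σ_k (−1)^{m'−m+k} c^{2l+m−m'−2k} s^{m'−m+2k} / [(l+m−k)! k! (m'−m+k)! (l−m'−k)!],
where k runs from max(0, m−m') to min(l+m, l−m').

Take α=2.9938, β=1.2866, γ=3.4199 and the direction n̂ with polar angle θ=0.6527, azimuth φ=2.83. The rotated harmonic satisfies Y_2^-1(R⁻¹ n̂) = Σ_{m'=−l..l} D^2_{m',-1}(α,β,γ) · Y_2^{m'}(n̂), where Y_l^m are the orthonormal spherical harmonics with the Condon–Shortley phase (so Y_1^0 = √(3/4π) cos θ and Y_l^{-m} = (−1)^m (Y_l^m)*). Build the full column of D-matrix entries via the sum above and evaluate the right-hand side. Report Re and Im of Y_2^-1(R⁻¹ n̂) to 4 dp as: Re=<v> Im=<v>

Need the full column D^2_{m',-1} for m'=−2..2 at α=2.9938, β=1.2866, γ=3.4199.
cos(β/2)=0.800121, sin(β/2)=0.599839
d^2_{-2,-1}: single k=1 term ⇒ +0.614513;  D = -0.614421+0.010617i
d^2_{-1,-1}: k∈[0..1] ⇒ +0.409847 -0.691038 = -0.281191;  D = -0.278799-0.036595i
d^2_{0,-1}: k∈[0..1] ⇒ -0.752622 +0.422995 = -0.329627;  D = +0.316943+0.090558i
d^2_{1,-1}: k∈[0..1] ⇒ +0.691038 -0.129461 = +0.561577;  D = +0.511363+0.232112i
d^2_{2,-1}: single k=0 term ⇒ -0.345374;  D = +0.290043+0.187505i
Y_2^{m'}(θ=0.6527,φ=2.83) and Σ D·Y over m':
  (-0.6144+0.0106i)·(+0.1157+0.0832i)  (-0.2788-0.0366i)·(-0.3548-0.1143i)  (+0.3169+0.0906i)·(+0.2818+0.0000i)  (+0.5114+0.2321i)·(+0.3548-0.1143i)  (+0.2900+0.1875i)·(+0.1157-0.0832i)
Y_2^-1(R⁻¹ n̂) = +0.369182+0.041991i

Re=0.3692 Im=0.0420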